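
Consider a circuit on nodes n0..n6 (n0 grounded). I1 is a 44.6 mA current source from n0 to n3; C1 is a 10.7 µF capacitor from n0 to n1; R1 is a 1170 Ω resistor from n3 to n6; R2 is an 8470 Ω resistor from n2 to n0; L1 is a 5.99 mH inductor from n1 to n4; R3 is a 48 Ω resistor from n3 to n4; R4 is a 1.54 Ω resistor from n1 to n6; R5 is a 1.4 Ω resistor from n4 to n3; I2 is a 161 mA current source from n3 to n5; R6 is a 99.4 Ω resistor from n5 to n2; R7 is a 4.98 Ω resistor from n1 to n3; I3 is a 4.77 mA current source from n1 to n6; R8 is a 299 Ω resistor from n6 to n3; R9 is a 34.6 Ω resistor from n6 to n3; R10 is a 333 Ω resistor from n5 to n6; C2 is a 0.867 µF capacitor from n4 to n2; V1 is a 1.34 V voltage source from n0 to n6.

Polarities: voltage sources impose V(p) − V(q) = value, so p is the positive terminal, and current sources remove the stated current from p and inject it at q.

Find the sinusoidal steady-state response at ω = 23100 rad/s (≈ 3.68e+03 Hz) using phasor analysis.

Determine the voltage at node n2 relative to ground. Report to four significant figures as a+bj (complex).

-0.3323-5.610j V

Element admittances at ω=23100 rad/s:
  I1: injects 0.0446 A into n3 (from n0)
  Y(C1) = 0.000+0.2472j S between n0,n1
  Y(R1) = 0.0008547+0.000j S between n3,n6
  Y(R2) = 0.0001181+0.000j S between n2,n0
  Y(L1) = 0.000-0.007227j S between n1,n4
  Y(R3) = 0.02083+0.000j S between n3,n4
  Y(R4) = 0.6494+0.000j S between n1,n6
  Y(R5) = 0.7143+0.000j S between n4,n3
  I2: injects 0.161 A into n5 (from n3)
  Y(R6) = 0.01006+0.000j S between n5,n2
  Y(R7) = 0.2008+0.000j S between n1,n3
  I3: injects 0.00477 A into n6 (from n1)
  Y(R8) = 0.003344+0.000j S between n6,n3
  Y(R9) = 0.02890+0.000j S between n6,n3
  Y(R10) = 0.003003+0.000j S between n5,n6
  Y(C2) = 0.000+0.02003j S between n4,n2
  V1: constraint V(n0)−V(n6) = 1.34
Assemble and solve the 7×7 MNA system:
  V(n1)=-1.177+0.4464j  V(n2)=-0.3323-5.610j  V(n3)=-1.178+0.4466j  V(n4)=-1.013+0.4668j  V(n5)=11.76-4.320j  V(n6)=-1.340+0.000j
  i(V1)=-0.1550-0.2917j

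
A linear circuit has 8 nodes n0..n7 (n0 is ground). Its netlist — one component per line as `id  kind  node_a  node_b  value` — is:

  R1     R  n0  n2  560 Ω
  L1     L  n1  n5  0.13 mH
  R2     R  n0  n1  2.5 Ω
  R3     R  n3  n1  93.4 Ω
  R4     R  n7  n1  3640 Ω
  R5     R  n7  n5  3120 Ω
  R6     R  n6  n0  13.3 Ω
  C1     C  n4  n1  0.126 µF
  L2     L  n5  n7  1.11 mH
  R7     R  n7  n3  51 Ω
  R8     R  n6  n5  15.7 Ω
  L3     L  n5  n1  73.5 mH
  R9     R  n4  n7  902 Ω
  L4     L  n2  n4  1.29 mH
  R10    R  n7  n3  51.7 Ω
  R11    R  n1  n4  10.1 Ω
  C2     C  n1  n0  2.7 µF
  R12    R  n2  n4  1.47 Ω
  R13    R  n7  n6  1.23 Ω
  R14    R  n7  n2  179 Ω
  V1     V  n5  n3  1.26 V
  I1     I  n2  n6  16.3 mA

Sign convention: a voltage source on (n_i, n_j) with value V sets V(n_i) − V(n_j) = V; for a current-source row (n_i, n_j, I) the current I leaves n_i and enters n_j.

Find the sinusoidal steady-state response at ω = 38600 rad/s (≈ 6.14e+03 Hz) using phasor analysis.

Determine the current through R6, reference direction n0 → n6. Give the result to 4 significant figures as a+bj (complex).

MNA unknowns: 7 node voltages V₁..V_7 plus 1 source current (V1)
R1: Y=0.001786+0.000j on G[0,2]
L1: Y=0.000-0.1993j on G[1,5]
R2: Y=0.4000+0.000j on G[0,1]
R3: Y=0.01071+0.000j on G[3,1]
R4: Y=0.0002747+0.000j on G[7,1]
R5: Y=0.0003205+0.000j on G[7,5]
R6: Y=0.07519+0.000j on G[6,0]
C1: Y=0.000+0.004864j on G[4,1]
L2: Y=0.000-0.02334j on G[5,7]
R7: Y=0.01961+0.000j on G[7,3]
R8: Y=0.06369+0.000j on G[6,5]
L3: Y=0.000-0.0003525j on G[5,1]
R9: Y=0.001109+0.000j on G[4,7]
L4: Y=0.000-0.02008j on G[2,4]
R10: Y=0.01934+0.000j on G[7,3]
R11: Y=0.09901+0.000j on G[1,4]
C2: Y=0.000+0.1042j on G[1,0]
R12: Y=0.6803+0.000j on G[2,4]
R13: Y=0.8130+0.000j on G[7,6]
R14: Y=0.005587+0.000j on G[7,2]
V1: row V5−V3=1.26, i_V1 at 5,3
I1: z[2]−=0.0163, z[6]+=0.0163
solve → V1=0.01951-0.01813j, V2=-0.1657-0.005257j, V3=-1.201+0.1766j, V4=-0.1421-0.005174j, V5=0.05871+0.1766j, V6=-0.1250+0.06956j, V7=-0.1710+0.06760j
aux → i_V1=-0.05320+0.006332j

0.009398-0.005230j A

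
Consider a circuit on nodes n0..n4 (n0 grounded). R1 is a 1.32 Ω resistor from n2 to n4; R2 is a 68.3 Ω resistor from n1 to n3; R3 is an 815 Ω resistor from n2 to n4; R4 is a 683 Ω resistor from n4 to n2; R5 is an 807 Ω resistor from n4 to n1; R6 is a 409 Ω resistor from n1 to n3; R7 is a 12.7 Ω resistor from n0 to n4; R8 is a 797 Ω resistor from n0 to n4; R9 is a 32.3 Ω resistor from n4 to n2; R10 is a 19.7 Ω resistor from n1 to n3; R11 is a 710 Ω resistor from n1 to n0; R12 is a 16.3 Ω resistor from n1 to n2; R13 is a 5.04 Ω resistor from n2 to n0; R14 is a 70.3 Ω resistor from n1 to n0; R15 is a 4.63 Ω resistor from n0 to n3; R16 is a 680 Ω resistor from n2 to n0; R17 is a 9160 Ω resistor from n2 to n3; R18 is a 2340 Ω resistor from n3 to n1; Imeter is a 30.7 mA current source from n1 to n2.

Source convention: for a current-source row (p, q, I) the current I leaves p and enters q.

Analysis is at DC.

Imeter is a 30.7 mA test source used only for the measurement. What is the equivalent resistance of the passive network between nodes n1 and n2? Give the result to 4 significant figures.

R_eq = 8.571 Ω

Element admittances at DC:
  Y(R1) = 0.7576 S between n2,n4
  Y(R2) = 0.01464 S between n1,n3
  Y(R3) = 0.001227 S between n2,n4
  Y(R4) = 0.001464 S between n4,n2
  Y(R5) = 0.001239 S between n4,n1
  Y(R6) = 0.002445 S between n1,n3
  Y(R7) = 0.07874 S between n0,n4
  Y(R8) = 0.001255 S between n0,n4
  Y(R9) = 0.03096 S between n4,n2
  Y(R10) = 0.05076 S between n1,n3
  Y(R11) = 0.001408 S between n1,n0
  Y(R12) = 0.06135 S between n1,n2
  Y(R13) = 0.1984 S between n2,n0
  Y(R14) = 0.01422 S between n1,n0
  Y(R15) = 0.2160 S between n0,n3
  Y(R16) = 0.001471 S between n2,n0
  Y(R17) = 0.0001092 S between n2,n3
  Y(R18) = 0.0004274 S between n3,n1
  Imeter: injects 0.0307 A into n2 (from n1)
Assemble and solve the 4×4 MNA system:
  V(n1)=-0.2108  V(n2)=0.05230  V(n3)=-0.05060  V(n4)=0.04713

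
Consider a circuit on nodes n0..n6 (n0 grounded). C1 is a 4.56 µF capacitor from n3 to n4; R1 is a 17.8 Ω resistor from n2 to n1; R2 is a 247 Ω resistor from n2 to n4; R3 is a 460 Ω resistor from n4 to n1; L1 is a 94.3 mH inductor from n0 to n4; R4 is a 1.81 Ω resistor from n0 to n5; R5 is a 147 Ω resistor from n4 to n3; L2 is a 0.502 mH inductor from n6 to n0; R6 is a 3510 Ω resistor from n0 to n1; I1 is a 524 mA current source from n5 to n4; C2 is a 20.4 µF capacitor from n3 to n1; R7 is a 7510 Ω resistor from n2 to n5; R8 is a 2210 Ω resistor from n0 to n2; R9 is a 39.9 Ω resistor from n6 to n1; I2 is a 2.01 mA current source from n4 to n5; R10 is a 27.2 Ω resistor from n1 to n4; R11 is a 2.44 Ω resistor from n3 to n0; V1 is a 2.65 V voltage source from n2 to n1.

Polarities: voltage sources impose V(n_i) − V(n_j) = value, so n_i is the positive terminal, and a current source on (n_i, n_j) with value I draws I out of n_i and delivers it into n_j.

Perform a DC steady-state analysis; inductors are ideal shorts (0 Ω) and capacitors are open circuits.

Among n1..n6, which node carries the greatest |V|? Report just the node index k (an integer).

2

Apply KCL at each of the 6 non-ground nodes and solve the resulting linear system.
Node n1: branches {R1, R3, R6, C2, R9, R10, V1} → V_1 = -0.1800
Node n2: branches {R1, R2, R7, R8, V1} → V_2 = 2.470
Node n3: branches {C1, R5, C2, R11} → V_3 = 0.000
Node n4: branches {C1, R2, R3, L1, R5, I1, I2, R10} → V_4 = 0.000
Node n5: branches {R4, I1, R7, I2} → V_5 = -0.9440
Node n6: branches {L2, R9} → V_6 = 0.000
Source currents: i(L1)=-0.5250, i(L2)=-0.004512, i(V1)=-0.1604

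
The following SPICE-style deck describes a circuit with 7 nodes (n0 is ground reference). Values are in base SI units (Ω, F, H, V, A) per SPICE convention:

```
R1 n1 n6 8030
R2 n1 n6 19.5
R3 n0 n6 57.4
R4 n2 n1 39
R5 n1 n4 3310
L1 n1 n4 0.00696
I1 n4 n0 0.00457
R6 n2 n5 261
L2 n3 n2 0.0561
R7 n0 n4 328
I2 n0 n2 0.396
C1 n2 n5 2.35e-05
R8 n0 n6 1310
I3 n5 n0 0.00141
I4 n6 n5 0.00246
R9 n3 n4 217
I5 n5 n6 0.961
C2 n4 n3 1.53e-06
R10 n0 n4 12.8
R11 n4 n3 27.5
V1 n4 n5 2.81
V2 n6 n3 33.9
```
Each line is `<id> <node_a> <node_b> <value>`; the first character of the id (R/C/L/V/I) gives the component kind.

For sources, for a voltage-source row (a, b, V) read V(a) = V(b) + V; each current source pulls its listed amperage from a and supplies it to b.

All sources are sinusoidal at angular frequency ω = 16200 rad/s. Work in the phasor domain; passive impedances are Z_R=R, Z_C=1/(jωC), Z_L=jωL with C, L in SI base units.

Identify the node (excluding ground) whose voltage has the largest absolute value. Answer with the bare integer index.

Apply KCL at each of the 6 non-ground nodes and solve the resulting linear system.
Node n1: branches {R1, R2, R4, R5, L1} → V_1 = 17.72+2.343j
Node n2: branches {R4, R6, L2, I2, C1} → V_2 = -4.173-2.884j
Node n3: branches {L2, R9, C2, R11, V2} → V_3 = -4.677+1.609j
Node n4: branches {R5, L1, I1, R7, R9, C2, R10, R11, V1} → V_4 = -1.742-0.3605j
Node n5: branches {R6, C1, I3, I4, I5, V1} → V_5 = -4.552-0.3605j
Node n6: branches {R1, R2, R3, R8, I4, I5, V2} → V_6 = 29.22+1.609j
Source currents: i(V1)=-0.002387-0.1346j, i(V2)=-0.1641+0.008495j

6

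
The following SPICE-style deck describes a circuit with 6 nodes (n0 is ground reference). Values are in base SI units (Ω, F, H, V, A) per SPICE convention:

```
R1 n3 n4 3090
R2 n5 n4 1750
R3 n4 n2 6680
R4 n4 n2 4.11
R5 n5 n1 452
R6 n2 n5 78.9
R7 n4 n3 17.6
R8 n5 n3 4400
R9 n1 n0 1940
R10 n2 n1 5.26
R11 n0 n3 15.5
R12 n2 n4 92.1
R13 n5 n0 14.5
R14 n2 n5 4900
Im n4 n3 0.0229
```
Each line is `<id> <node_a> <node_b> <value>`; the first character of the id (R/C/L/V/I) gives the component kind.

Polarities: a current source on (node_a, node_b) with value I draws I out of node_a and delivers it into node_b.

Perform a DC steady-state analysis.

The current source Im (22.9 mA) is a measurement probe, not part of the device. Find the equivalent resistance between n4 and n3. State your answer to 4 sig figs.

R_eq = 14.76 Ω

MNA unknowns: 5 node voltages V₁..V_5
R1: Y=0.0003236 on G[3,4]
R2: Y=0.0005714 on G[5,4]
R3: Y=0.0001497 on G[4,2]
R4: Y=0.2433 on G[4,2]
R5: Y=0.002212 on G[5,1]
R6: Y=0.01267 on G[2,5]
R7: Y=0.05682 on G[4,3]
R8: Y=0.0002273 on G[5,3]
R9: Y=0.0005155 on G[1,0]
R10: Y=0.1901 on G[2,1]
R11: Y=0.06452 on G[0,3]
R12: Y=0.01086 on G[2,4]
R13: Y=0.06897 on G[5,0]
R14: Y=0.0002041 on G[2,5]
Im: z[4]−=0.0229, z[3]+=0.0229
solve → V1=-0.2662, V2=-0.2694, V3=0.05513, V4=-0.2830, V5=-0.04959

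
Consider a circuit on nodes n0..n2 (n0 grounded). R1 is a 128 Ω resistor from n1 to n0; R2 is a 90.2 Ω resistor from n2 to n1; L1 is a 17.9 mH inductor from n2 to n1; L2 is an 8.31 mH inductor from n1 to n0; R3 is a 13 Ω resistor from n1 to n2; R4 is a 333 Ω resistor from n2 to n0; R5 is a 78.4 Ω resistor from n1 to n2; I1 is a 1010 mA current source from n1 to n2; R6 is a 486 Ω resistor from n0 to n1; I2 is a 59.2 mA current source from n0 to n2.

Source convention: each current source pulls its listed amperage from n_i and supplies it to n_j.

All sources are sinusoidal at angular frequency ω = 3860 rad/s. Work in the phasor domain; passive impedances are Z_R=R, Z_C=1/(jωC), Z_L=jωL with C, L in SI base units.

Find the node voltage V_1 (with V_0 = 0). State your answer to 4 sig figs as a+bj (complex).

0.4409+0.7442j V

Element admittances at ω=3860 rad/s:
  Y(R1) = 0.007812+0.000j S between n1,n0
  Y(R2) = 0.01109+0.000j S between n2,n1
  Y(L1) = 0.000-0.01447j S between n2,n1
  Y(L2) = 0.000-0.03118j S between n1,n0
  Y(R3) = 0.07692+0.000j S between n1,n2
  Y(R4) = 0.003003+0.000j S between n2,n0
  Y(R5) = 0.01276+0.000j S between n1,n2
  I1: injects 1.01 A into n2 (from n1)
  Y(R6) = 0.002058+0.000j S between n0,n1
  I2: injects 0.0592 A into n2 (from n0)
Assemble and solve the 2×2 MNA system:
  V(n1)=0.4409+0.7442j  V(n2)=10.54+2.131j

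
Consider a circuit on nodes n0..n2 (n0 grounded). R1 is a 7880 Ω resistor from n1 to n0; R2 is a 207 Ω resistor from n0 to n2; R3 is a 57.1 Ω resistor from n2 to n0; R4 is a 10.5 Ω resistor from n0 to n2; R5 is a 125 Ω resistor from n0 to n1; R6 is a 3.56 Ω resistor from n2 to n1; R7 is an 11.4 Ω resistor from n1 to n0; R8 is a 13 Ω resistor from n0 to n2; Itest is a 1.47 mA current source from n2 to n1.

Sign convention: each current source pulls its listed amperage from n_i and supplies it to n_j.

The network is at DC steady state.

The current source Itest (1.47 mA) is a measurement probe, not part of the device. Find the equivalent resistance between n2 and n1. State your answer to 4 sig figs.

MNA unknowns: 2 node voltages V₁..V_2
R1: Y=0.0001269 on G[1,0]
R2: Y=0.004831 on G[0,2]
R3: Y=0.01751 on G[2,0]
R4: Y=0.09524 on G[0,2]
R5: Y=0.008000 on G[0,1]
R6: Y=0.2809 on G[2,1]
R7: Y=0.08772 on G[1,0]
R8: Y=0.07692 on G[0,2]
Itest: z[2]−=0.00147, z[1]+=0.00147
solve → V1=0.002853, V2=-0.001406

R_eq = 2.898 Ω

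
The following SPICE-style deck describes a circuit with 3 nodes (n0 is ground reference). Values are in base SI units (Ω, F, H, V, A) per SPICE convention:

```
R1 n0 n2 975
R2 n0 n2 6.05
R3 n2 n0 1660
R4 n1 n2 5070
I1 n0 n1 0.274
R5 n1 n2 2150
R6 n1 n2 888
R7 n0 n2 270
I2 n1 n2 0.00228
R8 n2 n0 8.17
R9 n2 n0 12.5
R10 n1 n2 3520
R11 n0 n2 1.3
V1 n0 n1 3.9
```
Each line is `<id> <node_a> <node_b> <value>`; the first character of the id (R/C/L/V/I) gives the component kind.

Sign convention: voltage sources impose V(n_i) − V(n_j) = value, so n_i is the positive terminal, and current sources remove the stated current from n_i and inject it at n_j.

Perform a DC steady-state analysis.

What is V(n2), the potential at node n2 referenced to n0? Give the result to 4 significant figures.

-0.005071 V

Element admittances at DC:
  Y(R1) = 0.001026 S between n0,n2
  Y(R2) = 0.1653 S between n0,n2
  Y(R3) = 0.0006024 S between n2,n0
  Y(R4) = 0.0001972 S between n1,n2
  I1: injects 0.274 A into n1 (from n0)
  Y(R5) = 0.0004651 S between n1,n2
  Y(R6) = 0.001126 S between n1,n2
  Y(R7) = 0.003704 S between n0,n2
  I2: injects 0.00228 A into n2 (from n1)
  Y(R8) = 0.1224 S between n2,n0
  Y(R9) = 0.08000 S between n2,n0
  Y(R10) = 0.0002841 S between n1,n2
  Y(R11) = 0.7692 S between n0,n2
  V1: constraint V(n0)−V(n1) = 3.9
Assemble and solve the 3×3 MNA system:
  V(n1)=-3.900  V(n2)=-0.005071
  i(V1)=-0.2798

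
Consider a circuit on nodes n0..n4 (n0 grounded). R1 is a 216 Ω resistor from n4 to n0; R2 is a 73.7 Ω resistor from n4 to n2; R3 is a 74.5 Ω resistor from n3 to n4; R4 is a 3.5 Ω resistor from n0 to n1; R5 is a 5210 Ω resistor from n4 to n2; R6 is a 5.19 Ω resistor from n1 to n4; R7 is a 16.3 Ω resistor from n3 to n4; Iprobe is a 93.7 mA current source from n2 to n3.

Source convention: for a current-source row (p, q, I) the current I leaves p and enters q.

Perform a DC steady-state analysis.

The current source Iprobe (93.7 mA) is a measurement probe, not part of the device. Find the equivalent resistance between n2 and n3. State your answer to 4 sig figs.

MNA unknowns: 4 node voltages V₁..V_4
R1: Y=0.004630 on G[4,0]
R2: Y=0.01357 on G[4,2]
R3: Y=0.01342 on G[3,4]
R4: Y=0.2857 on G[0,1]
R5: Y=0.0001919 on G[4,2]
R6: Y=0.1927 on G[1,4]
R7: Y=0.06135 on G[3,4]
Iprobe: z[2]−=0.0937, z[3]+=0.0937
solve → V1=0.000, V2=-6.809, V3=1.253, V4=0.000

R_eq = 86.05 Ω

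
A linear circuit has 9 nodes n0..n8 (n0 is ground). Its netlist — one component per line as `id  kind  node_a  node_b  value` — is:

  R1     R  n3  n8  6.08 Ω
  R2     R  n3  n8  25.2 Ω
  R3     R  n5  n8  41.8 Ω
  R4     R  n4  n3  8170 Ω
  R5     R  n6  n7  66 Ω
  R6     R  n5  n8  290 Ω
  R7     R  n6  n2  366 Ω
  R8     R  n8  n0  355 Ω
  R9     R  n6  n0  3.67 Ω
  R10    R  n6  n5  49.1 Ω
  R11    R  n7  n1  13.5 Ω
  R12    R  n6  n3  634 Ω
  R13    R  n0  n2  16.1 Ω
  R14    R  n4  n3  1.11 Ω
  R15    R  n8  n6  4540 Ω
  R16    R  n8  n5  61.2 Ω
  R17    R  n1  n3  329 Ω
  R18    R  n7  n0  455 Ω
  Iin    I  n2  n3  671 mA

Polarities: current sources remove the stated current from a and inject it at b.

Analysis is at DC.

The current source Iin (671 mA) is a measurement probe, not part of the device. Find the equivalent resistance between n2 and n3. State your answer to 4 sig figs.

R_eq = 68.50 Ω

Element admittances at DC:
  Y(R1) = 0.1645 S between n3,n8
  Y(R2) = 0.03968 S between n3,n8
  Y(R3) = 0.02392 S between n5,n8
  Y(R4) = 0.0001224 S between n4,n3
  Y(R5) = 0.01515 S between n6,n7
  Y(R6) = 0.003448 S between n5,n8
  Y(R7) = 0.002732 S between n6,n2
  Y(R8) = 0.002817 S between n8,n0
  Y(R9) = 0.2725 S between n6,n0
  Y(R10) = 0.02037 S between n6,n5
  Y(R11) = 0.07407 S between n7,n1
  Y(R12) = 0.001577 S between n6,n3
  Y(R13) = 0.06211 S between n0,n2
  Y(R14) = 0.9009 S between n4,n3
  Y(R15) = 0.0002203 S between n8,n6
  Y(R16) = 0.01634 S between n8,n5
  Y(R17) = 0.003040 S between n1,n3
  Y(R18) = 0.002198 S between n7,n0
  Iin: injects 0.671 A into n3 (from n2)
Assemble and solve the 8×8 MNA system:
  V(n1)=7.743  V(n2)=-10.27  V(n3)=35.70  V(n4)=35.70  V(n5)=23.19  V(n6)=1.945  V(n7)=6.596  V(n8)=33.09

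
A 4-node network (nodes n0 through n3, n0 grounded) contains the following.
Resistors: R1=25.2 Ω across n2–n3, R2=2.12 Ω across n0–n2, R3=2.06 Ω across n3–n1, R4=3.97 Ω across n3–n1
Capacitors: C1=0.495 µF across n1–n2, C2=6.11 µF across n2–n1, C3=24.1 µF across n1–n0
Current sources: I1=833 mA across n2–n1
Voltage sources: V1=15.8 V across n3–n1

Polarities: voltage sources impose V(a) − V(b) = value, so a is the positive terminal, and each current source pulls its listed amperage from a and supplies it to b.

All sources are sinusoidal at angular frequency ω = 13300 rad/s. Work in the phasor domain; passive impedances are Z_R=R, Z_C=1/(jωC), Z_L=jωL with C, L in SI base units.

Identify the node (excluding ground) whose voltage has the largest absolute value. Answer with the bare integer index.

Apply KCL at each of the 3 non-ground nodes and solve the resulting linear system.
Node n1: branches {R3, C1, C2, I1, C3, R4, V1} → V_1 = -0.02171-0.4722j
Node n2: branches {R1, R2, C1, C2, I1} → V_2 = -0.3209+0.01475j
Node n3: branches {R1, R3, R4, V1} → V_3 = 15.78-0.4722j
Source currents: i(V1)=-12.29+0.01932j

3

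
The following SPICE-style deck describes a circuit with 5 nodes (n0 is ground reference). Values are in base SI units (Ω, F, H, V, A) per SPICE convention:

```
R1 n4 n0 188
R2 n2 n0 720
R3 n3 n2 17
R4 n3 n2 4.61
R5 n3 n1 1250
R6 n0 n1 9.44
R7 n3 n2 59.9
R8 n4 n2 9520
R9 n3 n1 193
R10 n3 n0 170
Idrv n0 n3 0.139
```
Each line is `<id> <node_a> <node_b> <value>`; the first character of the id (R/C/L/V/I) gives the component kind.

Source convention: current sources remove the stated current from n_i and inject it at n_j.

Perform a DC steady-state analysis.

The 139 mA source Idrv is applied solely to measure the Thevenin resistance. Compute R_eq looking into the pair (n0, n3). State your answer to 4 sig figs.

Element admittances at DC:
  Y(R1) = 0.005319 S between n4,n0
  Y(R2) = 0.001389 S between n2,n0
  Y(R3) = 0.05882 S between n3,n2
  Y(R4) = 0.2169 S between n3,n2
  Y(R5) = 0.0008000 S between n3,n1
  Y(R6) = 0.1059 S between n0,n1
  Y(R7) = 0.01669 S between n3,n2
  Y(R8) = 0.0001050 S between n4,n2
  Y(R9) = 0.005181 S between n3,n1
  Y(R10) = 0.005882 S between n3,n0
  Idrv: injects 0.139 A into n3 (from n0)
Assemble and solve the 4×4 MNA system:
  V(n1)=0.5702  V(n2)=10.61  V(n3)=10.67  V(n4)=0.2056

R_eq = 76.76 Ω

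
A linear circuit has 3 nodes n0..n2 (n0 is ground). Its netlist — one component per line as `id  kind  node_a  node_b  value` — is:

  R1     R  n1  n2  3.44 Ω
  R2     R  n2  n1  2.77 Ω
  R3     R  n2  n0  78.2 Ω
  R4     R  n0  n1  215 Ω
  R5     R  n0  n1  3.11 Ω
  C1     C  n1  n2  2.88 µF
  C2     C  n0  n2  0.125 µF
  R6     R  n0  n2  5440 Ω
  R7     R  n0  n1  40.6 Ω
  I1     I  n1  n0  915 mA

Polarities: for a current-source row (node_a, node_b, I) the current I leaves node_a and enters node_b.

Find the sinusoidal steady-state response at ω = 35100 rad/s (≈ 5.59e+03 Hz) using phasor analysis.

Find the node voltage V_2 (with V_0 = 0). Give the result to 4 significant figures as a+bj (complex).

MNA unknowns: 2 node voltages V₁..V_2
R1: Y=0.2907+0.000j on G[1,2]
R2: Y=0.3610+0.000j on G[2,1]
R3: Y=0.01279+0.000j on G[2,0]
R4: Y=0.004651+0.000j on G[0,1]
R5: Y=0.3215+0.000j on G[0,1]
C1: Y=0.000+0.1011j on G[1,2]
C2: Y=0.000+0.004387j on G[0,2]
R6: Y=0.0001838+0.000j on G[0,2]
R7: Y=0.02463+0.000j on G[0,1]
I1: z[1]−=0.915, z[0]+=0.915
solve → V1=-2.516+0.02945j, V2=-2.466+0.03746j

-2.466+0.03746j V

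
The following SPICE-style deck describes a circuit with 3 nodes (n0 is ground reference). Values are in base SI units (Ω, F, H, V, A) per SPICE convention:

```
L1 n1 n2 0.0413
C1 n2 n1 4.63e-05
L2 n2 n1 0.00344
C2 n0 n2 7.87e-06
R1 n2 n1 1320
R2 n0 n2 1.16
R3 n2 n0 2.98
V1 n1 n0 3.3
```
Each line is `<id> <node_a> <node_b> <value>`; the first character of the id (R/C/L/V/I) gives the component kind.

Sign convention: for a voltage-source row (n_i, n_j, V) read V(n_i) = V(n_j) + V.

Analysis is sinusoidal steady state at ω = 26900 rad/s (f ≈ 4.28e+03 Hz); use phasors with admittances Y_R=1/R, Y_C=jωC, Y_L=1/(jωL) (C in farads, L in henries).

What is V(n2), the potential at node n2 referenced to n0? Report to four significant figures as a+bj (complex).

Element admittances at ω=26900 rad/s:
  Y(L1) = 0.000-0.0009001j S between n1,n2
  Y(C1) = 0.000+1.245j S between n2,n1
  Y(L2) = 0.000-0.01081j S between n2,n1
  Y(C2) = 0.000+0.2117j S between n0,n2
  Y(R1) = 0.0007576+0.000j S between n2,n1
  Y(R2) = 0.8621+0.000j S between n0,n2
  Y(R3) = 0.3356+0.000j S between n2,n0
  V1: constraint V(n1)−V(n0) = 3.3
Assemble and solve the 3×3 MNA system:
  V(n1)=3.300+0.000j  V(n2)=1.670+1.383j
  i(V1)=-1.707-2.010j

1.670+1.383j V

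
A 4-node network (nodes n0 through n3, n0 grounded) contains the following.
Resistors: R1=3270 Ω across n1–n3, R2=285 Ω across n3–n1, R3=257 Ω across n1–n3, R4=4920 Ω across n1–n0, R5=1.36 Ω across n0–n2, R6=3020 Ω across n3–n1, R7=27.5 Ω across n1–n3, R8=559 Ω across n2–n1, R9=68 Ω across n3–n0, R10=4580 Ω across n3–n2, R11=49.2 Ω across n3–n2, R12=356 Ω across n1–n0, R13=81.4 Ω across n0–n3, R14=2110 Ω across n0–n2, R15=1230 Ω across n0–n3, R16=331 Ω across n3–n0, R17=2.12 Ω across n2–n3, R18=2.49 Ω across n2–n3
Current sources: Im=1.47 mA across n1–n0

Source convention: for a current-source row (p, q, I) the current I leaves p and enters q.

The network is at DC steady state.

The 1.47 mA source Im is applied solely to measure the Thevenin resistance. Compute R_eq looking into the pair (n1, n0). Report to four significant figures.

MNA unknowns: 3 node voltages V₁..V_3
R1: Y=0.0003058 on G[1,3]
R2: Y=0.003509 on G[3,1]
R3: Y=0.003891 on G[1,3]
R4: Y=0.0002033 on G[1,0]
R5: Y=0.7353 on G[0,2]
R6: Y=0.0003311 on G[3,1]
R7: Y=0.03636 on G[1,3]
R8: Y=0.001789 on G[2,1]
R9: Y=0.01471 on G[3,0]
R10: Y=0.0002183 on G[3,2]
R11: Y=0.02033 on G[3,2]
R12: Y=0.002809 on G[1,0]
R13: Y=0.01229 on G[0,3]
R14: Y=0.0004739 on G[0,2]
R15: Y=0.0008130 on G[0,3]
R16: Y=0.003021 on G[3,0]
R17: Y=0.4717 on G[2,3]
R18: Y=0.4016 on G[2,3]
Im: z[1]−=0.00147, z[0]+=0.00147
solve → V1=-0.03274, V2=-0.001734, V3=-0.003099

R_eq = 22.27 Ω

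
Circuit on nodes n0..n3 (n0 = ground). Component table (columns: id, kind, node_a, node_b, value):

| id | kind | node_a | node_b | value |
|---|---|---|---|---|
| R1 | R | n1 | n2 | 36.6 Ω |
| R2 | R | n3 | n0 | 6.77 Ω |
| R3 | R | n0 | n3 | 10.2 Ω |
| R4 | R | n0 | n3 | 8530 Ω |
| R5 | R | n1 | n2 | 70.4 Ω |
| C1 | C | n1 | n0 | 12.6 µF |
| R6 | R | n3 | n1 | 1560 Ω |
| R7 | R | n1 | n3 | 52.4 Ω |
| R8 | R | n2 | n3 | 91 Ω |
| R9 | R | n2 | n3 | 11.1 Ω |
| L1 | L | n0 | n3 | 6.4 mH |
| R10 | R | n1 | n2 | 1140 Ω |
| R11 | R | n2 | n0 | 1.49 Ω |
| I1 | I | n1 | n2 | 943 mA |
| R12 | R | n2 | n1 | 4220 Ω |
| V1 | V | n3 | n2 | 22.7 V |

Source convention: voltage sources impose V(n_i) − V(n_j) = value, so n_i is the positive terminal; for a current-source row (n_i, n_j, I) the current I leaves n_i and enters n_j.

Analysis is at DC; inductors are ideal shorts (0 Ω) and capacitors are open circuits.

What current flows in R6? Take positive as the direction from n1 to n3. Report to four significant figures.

MNA unknowns: 3 node voltages V₁..V_3 plus 2 source currents (L1, V1)
R1: Y=0.02732 on G[1,2]
R2: Y=0.1477 on G[3,0]
R3: Y=0.09804 on G[0,3]
R4: Y=0.0001172 on G[0,3]
R5: Y=0.01420 on G[1,2]
C1: Y=0.000 on G[1,0]
R6: Y=0.0006410 on G[3,1]
R7: Y=0.01908 on G[1,3]
R8: Y=0.01099 on G[2,3]
R9: Y=0.09009 on G[2,3]
L1: row V0−V3=0, i_L1 at 0,3
R10: Y=0.0008772 on G[1,2]
R11: Y=0.6711 on G[2,0]
I1: z[1]−=0.943, z[2]+=0.943
R12: Y=0.0002370 on G[2,1]
V1: row V3−V2=22.7, i_V1 at 3,2
solve → V1=-30.64, V2=-22.70, V3=0.000
aux → i_L1=-15.23, i_V1=-18.13

-0.01964 A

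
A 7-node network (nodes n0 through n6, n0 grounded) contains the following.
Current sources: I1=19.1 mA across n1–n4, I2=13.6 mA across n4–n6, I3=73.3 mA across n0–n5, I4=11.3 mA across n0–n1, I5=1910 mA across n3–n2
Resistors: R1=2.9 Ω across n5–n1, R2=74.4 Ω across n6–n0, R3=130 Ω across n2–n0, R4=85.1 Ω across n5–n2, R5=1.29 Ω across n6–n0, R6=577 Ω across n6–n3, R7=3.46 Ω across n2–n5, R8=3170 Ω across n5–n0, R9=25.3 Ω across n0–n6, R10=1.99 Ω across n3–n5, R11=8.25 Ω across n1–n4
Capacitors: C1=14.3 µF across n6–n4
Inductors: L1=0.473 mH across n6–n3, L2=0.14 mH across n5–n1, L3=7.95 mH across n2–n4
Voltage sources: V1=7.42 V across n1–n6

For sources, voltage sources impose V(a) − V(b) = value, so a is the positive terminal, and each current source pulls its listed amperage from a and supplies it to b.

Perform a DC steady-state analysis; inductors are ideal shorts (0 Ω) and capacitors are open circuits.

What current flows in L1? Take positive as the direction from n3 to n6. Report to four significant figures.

1.819 A

Apply KCL at each of the 6 non-ground nodes and solve the resulting linear system.
Node n1: branches {I1, R1, L2, I4, R11, V1} → V_1 = 7.410
Node n2: branches {R3, R4, R7, I5, L3} → V_2 = 11.74
Node n3: branches {L1, R6, I5, R10} → V_3 = -0.009675
Node n4: branches {I1, C1, I2, R11, L3} → V_4 = 11.74
Node n5: branches {R1, R4, L2, R7, R8, I3, R10} → V_5 = 7.410
Node n6: branches {R2, C1, L1, I2, R5, R6, R9, V1} → V_6 = -0.009675
Source currents: i(L1)=-1.819, i(L2)=-2.357, i(L3)=0.5188, i(V1)=-1.840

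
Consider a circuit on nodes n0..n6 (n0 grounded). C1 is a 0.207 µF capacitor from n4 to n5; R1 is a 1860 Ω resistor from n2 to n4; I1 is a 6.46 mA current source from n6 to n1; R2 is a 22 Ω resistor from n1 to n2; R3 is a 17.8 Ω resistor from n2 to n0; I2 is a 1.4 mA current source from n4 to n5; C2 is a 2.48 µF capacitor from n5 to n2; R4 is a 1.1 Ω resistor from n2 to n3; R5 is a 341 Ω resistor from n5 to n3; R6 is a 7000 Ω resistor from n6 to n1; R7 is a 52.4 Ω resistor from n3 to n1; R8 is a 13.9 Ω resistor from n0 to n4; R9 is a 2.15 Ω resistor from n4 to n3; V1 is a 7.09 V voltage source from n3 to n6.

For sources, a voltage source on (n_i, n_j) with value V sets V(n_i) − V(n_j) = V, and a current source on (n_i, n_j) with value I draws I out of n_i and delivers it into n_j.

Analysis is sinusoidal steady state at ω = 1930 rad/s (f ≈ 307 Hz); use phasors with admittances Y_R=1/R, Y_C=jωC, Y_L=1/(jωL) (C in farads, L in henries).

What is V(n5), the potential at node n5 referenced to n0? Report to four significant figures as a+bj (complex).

Apply KCL at each of the 6 non-ground nodes and solve the resulting linear system.
Node n1: branches {I1, R2, R6, R7} → V_1 = 0.08683+7.651e-05j
Node n2: branches {R1, R2, R3, C2, R4} → V_2 = 0.004089+0.0002475j
Node n3: branches {R4, R5, R7, R9, V1} → V_3 = -0.0008592-0.0003277j
Node n4: branches {C1, R1, I2, R8, R9} → V_4 = -0.003193-0.0001933j
Node n5: branches {C1, I2, C2, R5} → V_5 = 0.1179-0.2026j
Node n6: branches {I1, R6, V1} → V_6 = -7.091-0.0003277j
Source currents: i(V1)=0.005435-5.774e-08j

0.1179-0.2026j V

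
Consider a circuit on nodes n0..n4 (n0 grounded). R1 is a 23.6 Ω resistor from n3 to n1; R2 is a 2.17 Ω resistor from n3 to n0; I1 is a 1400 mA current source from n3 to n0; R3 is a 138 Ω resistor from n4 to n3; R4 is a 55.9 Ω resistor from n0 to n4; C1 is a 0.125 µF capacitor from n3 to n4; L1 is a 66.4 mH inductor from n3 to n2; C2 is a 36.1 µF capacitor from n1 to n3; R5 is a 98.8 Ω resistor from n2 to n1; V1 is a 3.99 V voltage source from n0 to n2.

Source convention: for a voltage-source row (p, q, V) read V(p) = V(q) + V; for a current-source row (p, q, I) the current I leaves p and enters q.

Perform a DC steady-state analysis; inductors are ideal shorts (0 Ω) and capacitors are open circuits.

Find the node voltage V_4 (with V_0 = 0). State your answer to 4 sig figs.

-1.150 V

Apply KCL at each of the 4 non-ground nodes and solve the resulting linear system.
Node n1: branches {R1, C2, R5} → V_1 = -3.990
Node n2: branches {L1, R5, V1} → V_2 = -3.990
Node n3: branches {R1, R2, I1, R3, C1, L1, C2} → V_3 = -3.990
Node n4: branches {R3, R4, C1} → V_4 = -1.150
Source currents: i(L1)=0.4593, i(V1)=-0.4593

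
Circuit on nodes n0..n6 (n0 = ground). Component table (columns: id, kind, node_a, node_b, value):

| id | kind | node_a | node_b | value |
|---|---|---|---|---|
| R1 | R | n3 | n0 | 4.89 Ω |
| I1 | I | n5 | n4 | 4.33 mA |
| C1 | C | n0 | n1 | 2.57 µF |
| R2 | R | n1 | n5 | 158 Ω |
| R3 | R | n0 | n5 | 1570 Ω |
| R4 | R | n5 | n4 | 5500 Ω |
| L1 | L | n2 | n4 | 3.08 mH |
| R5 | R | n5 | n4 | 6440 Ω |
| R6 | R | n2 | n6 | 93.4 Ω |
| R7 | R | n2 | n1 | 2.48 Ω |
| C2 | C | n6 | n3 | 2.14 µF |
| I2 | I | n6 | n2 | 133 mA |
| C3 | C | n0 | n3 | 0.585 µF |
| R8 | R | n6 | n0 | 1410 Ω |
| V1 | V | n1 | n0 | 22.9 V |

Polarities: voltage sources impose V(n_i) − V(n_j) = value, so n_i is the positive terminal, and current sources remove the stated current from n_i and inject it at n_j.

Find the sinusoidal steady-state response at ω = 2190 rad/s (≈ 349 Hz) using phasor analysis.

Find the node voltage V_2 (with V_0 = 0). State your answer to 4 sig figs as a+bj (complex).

MNA unknowns: 6 node voltages V₁..V_6 plus 1 source current (V1)
R1: Y=0.2045+0.000j on G[3,0]
I1: z[5]−=0.00433, z[4]+=0.00433
C1: Y=0.000+0.005628j on G[0,1]
R2: Y=0.006329+0.000j on G[1,5]
R3: Y=0.0006369+0.000j on G[0,5]
R4: Y=0.0001818+0.000j on G[5,4]
L1: Y=0.000-0.1483j on G[2,4]
R5: Y=0.0001553+0.000j on G[5,4]
R6: Y=0.01071+0.000j on G[2,6]
R7: Y=0.4032+0.000j on G[2,1]
C2: Y=0.000+0.004687j on G[6,3]
I2: z[6]−=0.133, z[2]+=0.133
C3: Y=0.000+0.001281j on G[0,3]
R8: Y=0.0007092+0.000j on G[6,0]
V1: row V1−V0=22.9, i_V1 at 1,0
solve → V1=22.90+0.000j, V2=22.85-0.08922j, V3=0.08457+0.1875j, V4=22.85-0.06580j, V5=20.31-0.003037j, V6=8.288-3.451j
aux → i_V1=-0.03587-0.1649j

22.85-0.08922j V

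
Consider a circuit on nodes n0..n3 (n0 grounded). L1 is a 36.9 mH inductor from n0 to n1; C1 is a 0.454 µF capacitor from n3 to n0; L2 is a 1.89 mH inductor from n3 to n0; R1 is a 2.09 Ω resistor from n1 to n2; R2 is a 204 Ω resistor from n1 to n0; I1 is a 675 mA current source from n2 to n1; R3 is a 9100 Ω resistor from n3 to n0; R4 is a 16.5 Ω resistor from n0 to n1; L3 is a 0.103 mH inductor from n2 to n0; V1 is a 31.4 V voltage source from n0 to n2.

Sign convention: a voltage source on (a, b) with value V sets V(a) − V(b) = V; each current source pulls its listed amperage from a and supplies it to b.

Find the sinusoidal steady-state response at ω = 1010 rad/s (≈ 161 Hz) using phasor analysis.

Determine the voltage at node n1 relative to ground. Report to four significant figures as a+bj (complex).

Apply KCL at each of the 3 non-ground nodes and solve the resulting linear system.
Node n1: branches {L1, R1, R2, I1, R4} → V_1 = -26.31-1.298j
Node n2: branches {R1, I1, L3, V1} → V_2 = -31.40+0.000j
Node n3: branches {C1, L2, R3} → V_3 = 0.000+0.000j
Source currents: i(V1)=-1.759+302.5j

-26.31-1.298j V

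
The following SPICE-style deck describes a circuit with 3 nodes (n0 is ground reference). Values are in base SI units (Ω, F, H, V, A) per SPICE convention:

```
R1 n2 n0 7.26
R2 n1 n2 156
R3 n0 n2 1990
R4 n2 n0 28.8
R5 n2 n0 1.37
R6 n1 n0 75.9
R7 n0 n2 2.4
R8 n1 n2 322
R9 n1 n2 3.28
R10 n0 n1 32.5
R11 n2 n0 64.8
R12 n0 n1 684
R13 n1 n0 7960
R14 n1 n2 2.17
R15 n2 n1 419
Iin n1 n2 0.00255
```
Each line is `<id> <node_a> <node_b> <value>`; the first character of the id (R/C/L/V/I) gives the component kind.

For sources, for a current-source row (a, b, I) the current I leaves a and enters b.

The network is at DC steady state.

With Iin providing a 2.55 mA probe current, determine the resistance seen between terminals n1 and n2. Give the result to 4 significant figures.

Apply KCL at each of the 2 non-ground nodes and solve the resulting linear system.
Node n1: branches {R2, R6, R8, R9, R10, R12, R13, R14, R15, Iin} → V_1 = -0.003001
Node n2: branches {R1, R2, R3, R4, R5, R7, R8, R9, R11, R14, R15, Iin} → V_2 = 0.0001024

R_eq = 1.217 Ω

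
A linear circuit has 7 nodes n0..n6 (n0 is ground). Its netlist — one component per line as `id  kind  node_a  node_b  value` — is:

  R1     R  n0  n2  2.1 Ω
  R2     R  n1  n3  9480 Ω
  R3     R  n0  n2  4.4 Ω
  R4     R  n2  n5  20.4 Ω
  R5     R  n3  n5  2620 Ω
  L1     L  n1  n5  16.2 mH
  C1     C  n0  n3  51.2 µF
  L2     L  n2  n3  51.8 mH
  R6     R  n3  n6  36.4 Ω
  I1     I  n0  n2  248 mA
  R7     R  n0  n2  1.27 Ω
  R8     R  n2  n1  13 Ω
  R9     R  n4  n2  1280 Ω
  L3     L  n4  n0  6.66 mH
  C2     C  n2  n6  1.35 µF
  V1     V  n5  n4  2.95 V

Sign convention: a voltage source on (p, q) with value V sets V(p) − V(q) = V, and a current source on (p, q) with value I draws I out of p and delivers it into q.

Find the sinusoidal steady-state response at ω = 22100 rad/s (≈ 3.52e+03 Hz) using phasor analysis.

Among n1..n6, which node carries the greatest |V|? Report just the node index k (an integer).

4

MNA unknowns: 6 node voltages V₁..V_6 plus 1 source current (V1)
R1: Y=0.4762+0.000j on G[0,2]
R2: Y=0.0001055+0.000j on G[1,3]
R3: Y=0.2273+0.000j on G[0,2]
R4: Y=0.04902+0.000j on G[2,5]
R5: Y=0.0003817+0.000j on G[3,5]
L1: Y=0.000-0.002793j on G[1,5]
C1: Y=0.000+1.132j on G[0,3]
L2: Y=0.000-0.0008735j on G[2,3]
R6: Y=0.02747+0.000j on G[3,6]
I1: z[0]−=0.248, z[2]+=0.248
R7: Y=0.7874+0.000j on G[0,2]
R8: Y=0.07692+0.000j on G[2,1]
R9: Y=0.0007813+0.000j on G[4,2]
L3: Y=0.000-0.006794j on G[4,0]
C2: Y=0.000+0.02984j on G[2,6]
V1: row V5−V4=2.95, i_V1 at 5,4
solve → V1=0.1533-0.01796j, V2=0.1662-0.01338j, V3=0.001595-0.002395j, V4=-2.670-0.3677j, V5=0.2801-0.3677j, V6=0.09615+0.07369j
aux → i_V1=-0.004714+0.01786j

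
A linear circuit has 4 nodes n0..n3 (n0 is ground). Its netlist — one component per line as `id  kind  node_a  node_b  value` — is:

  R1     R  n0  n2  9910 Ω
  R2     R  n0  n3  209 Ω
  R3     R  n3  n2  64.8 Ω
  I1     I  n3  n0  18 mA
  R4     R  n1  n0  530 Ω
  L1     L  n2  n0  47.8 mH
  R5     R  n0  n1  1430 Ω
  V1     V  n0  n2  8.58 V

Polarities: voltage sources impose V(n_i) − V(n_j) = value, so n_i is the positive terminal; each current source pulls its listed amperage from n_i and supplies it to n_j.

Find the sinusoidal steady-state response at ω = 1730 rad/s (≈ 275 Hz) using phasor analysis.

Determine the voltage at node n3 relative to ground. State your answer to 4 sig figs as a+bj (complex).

-7.440+0.000j V

Apply KCL at each of the 3 non-ground nodes and solve the resulting linear system.
Node n1: branches {R4, R5} → V_1 = 0.000+0.000j
Node n2: branches {R1, R3, L1, V1} → V_2 = -8.580+0.000j
Node n3: branches {R2, R3, I1} → V_3 = -7.440+0.000j
Source currents: i(V1)=-0.01846+0.1038j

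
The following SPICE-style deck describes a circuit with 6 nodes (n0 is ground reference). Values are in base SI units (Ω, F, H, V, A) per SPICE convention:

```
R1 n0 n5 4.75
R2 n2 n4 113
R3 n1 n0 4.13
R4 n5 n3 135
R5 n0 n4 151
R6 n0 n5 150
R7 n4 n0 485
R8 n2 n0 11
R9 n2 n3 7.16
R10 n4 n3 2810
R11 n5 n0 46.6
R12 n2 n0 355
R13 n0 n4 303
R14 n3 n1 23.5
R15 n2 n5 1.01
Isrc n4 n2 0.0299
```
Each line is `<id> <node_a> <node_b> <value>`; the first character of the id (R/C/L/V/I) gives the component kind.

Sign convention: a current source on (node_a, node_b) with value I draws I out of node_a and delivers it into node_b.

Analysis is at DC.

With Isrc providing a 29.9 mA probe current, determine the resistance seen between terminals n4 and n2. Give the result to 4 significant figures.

Apply KCL at each of the 5 non-ground nodes and solve the resulting linear system.
Node n1: branches {R3, R14} → V_1 = 0.005903
Node n2: branches {R2, R8, R9, R12, R15, Isrc} → V_2 = 0.05318
Node n3: branches {R4, R9, R10, R14} → V_3 = 0.03949
Node n4: branches {R2, R5, R7, R10, R13, Isrc} → V_4 = -1.388
Node n5: branches {R1, R4, R6, R11, R15} → V_5 = 0.04283

R_eq = 48.21 Ω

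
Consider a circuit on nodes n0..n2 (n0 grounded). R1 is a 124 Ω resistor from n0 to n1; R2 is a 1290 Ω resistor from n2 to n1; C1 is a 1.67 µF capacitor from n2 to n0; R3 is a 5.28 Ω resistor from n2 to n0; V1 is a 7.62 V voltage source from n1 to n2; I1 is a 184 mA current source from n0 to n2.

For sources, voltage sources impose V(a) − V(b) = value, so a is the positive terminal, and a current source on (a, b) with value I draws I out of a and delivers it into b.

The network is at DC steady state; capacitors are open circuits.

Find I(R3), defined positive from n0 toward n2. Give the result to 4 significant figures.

Apply KCL at each of the 2 non-ground nodes and solve the resulting linear system.
Node n1: branches {R1, R2, V1} → V_1 = 8.241
Node n2: branches {R2, C1, R3, V1, I1} → V_2 = 0.6206
Source currents: i(V1)=-0.07236

-0.1175 A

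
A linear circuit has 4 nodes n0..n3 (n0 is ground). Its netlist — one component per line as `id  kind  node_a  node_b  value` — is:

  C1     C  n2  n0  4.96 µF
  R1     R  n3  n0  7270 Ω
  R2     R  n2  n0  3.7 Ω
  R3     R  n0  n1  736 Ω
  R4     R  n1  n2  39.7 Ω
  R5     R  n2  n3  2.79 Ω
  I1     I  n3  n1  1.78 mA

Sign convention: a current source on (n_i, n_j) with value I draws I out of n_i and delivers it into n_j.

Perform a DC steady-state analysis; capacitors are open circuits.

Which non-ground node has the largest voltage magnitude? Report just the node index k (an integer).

MNA unknowns: 3 node voltages V₁..V_3
C1: Y=0.000 on G[2,0]
R1: Y=0.0001376 on G[3,0]
R2: Y=0.2703 on G[2,0]
R3: Y=0.001359 on G[0,1]
R4: Y=0.02519 on G[1,2]
R5: Y=0.3584 on G[2,3]
I1: z[3]−=0.00178, z[1]+=0.00178
solve → V1=0.06673, V2=-0.0003328, V3=-0.005297

1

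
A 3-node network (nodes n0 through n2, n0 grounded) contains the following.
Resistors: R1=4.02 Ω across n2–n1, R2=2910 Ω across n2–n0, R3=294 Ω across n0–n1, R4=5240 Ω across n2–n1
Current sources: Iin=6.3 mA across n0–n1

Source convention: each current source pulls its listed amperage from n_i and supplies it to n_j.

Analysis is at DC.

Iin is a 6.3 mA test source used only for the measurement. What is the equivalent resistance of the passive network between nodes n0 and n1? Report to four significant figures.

Element admittances at DC:
  Y(R1) = 0.2488 S between n2,n1
  Y(R2) = 0.0003436 S between n2,n0
  Y(R3) = 0.003401 S between n0,n1
  Y(R4) = 0.0001908 S between n2,n1
  Iin: injects 0.0063 A into n1 (from n0)
Assemble and solve the 2×2 MNA system:
  V(n1)=1.682  V(n2)=1.680

R_eq = 267.1 Ω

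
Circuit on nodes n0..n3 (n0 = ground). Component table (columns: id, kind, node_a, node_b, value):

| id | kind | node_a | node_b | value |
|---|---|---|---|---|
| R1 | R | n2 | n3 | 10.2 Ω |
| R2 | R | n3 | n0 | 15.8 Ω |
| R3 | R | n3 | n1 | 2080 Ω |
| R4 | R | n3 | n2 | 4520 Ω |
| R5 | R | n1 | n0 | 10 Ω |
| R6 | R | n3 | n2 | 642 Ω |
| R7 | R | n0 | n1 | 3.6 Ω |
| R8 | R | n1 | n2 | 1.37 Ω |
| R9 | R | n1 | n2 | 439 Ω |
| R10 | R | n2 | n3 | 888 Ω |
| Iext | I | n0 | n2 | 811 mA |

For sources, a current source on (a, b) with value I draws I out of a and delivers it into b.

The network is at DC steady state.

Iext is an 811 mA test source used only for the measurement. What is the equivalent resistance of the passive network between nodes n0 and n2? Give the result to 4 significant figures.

MNA unknowns: 3 node voltages V₁..V_3
R1: Y=0.09804 on G[2,3]
R2: Y=0.06329 on G[3,0]
R3: Y=0.0004808 on G[3,1]
R4: Y=0.0002212 on G[3,2]
R5: Y=0.1000 on G[1,0]
R6: Y=0.001558 on G[3,2]
R7: Y=0.2778 on G[0,1]
R8: Y=0.7299 on G[1,2]
R9: Y=0.002278 on G[1,2]
R10: Y=0.001126 on G[2,3]
Iext: z[0]−=0.811, z[2]+=0.811
solve → V1=1.857, V2=2.815, V3=1.731

R_eq = 3.471 Ω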